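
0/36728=0 =0.00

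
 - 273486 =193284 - 466770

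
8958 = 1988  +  6970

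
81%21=18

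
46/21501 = 46/21501 = 0.00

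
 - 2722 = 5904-8626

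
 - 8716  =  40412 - 49128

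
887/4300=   887/4300= 0.21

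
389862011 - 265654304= 124207707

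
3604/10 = 360 + 2/5  =  360.40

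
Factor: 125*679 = 84875= 5^3 * 7^1 * 97^1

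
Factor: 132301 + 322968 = 455269 = 455269^1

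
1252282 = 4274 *293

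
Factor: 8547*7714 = 65931558 = 2^1*3^1 *7^2*11^1*19^1*29^1*37^1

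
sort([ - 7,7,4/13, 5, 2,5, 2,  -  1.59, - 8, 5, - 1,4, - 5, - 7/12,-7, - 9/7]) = [ - 8,-7 ,- 7, - 5, - 1.59, - 9/7,-1, - 7/12, 4/13, 2 , 2, 4, 5, 5,5,7 ]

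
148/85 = 1 + 63/85 = 1.74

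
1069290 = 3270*327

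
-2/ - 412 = 1/206=0.00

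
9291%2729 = 1104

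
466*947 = 441302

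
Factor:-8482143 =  - 3^1 * 2827381^1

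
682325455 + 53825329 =736150784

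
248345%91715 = 64915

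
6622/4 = 1655+1/2=1655.50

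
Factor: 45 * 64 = 2^6*3^2*5^1=2880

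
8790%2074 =494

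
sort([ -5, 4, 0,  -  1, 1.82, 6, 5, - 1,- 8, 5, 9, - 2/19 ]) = [-8, - 5,- 1, - 1, - 2/19, 0, 1.82, 4,5, 5,6,9]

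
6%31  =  6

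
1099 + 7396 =8495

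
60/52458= 10/8743 = 0.00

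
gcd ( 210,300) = 30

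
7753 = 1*7753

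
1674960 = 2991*560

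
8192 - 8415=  - 223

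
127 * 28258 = 3588766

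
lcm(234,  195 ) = 1170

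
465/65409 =155/21803  =  0.01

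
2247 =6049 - 3802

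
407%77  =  22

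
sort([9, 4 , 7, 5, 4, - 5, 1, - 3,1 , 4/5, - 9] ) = [ - 9,- 5,-3,  4/5,1,1, 4,4,5, 7, 9 ]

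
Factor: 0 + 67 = 67 = 67^1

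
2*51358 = 102716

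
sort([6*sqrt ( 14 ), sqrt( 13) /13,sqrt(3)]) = [sqrt (13)/13 , sqrt( 3 ), 6*sqrt( 14)]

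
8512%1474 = 1142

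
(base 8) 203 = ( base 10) 131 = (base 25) 56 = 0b10000011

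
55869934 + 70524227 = 126394161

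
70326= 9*7814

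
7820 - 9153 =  - 1333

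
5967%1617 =1116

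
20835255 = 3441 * 6055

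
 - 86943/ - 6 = 28981/2 = 14490.50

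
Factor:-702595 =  - 5^1*83^1*1693^1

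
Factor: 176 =2^4* 11^1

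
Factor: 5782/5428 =49/46 = 2^(-1 ) * 7^2* 23^( - 1) 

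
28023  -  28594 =  -  571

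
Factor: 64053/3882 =2^( - 1)*3^1*11^1 = 33/2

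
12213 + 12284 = 24497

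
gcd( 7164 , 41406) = 6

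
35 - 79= - 44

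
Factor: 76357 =29^1 * 2633^1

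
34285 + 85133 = 119418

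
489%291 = 198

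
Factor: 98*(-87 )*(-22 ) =187572 = 2^2*3^1* 7^2*11^1 * 29^1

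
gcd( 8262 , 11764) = 34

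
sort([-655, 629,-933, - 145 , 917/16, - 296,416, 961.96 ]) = [ - 933,  -  655, - 296 ,-145, 917/16,  416,  629, 961.96] 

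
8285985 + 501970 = 8787955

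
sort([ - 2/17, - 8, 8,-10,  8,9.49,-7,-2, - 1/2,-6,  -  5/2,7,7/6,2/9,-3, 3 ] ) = [  -  10, - 8,-7, - 6, - 3,-5/2,-2, - 1/2,  -  2/17,  2/9,7/6,3,7, 8,  8,9.49] 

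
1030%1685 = 1030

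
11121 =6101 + 5020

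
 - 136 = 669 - 805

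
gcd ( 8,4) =4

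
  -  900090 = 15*( - 60006)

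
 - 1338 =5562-6900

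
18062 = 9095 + 8967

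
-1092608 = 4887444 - 5980052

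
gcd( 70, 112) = 14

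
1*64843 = 64843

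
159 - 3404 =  - 3245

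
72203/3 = 24067 + 2/3 = 24067.67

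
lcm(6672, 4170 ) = 33360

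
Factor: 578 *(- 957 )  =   - 553146 = -  2^1*3^1*11^1*17^2 *29^1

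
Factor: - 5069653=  - 977^1 *5189^1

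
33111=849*39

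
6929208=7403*936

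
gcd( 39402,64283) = 1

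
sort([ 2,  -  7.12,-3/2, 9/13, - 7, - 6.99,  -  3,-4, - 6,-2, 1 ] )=[ - 7.12, - 7, - 6.99,-6,-4, - 3, - 2, - 3/2 , 9/13,1,2 ]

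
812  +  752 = 1564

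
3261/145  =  22 + 71/145  =  22.49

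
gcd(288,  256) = 32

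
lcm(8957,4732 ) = 250796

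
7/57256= 7/57256 = 0.00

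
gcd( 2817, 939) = 939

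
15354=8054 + 7300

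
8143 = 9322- 1179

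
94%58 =36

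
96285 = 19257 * 5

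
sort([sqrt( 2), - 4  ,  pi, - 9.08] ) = [  -  9.08,-4,sqrt ( 2 ),pi ]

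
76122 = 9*8458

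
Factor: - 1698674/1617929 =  - 2^1*17^1 * 47^1*1063^1*1617929^( - 1) 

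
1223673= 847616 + 376057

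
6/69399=2/23133 = 0.00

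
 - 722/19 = -38= - 38.00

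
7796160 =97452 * 80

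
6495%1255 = 220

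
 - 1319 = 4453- 5772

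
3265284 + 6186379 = 9451663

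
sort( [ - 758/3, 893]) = [  -  758/3,893]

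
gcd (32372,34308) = 4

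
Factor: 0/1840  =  0^1 = 0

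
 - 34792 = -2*17396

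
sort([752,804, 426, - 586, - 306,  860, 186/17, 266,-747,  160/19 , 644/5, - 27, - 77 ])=[ - 747,-586, - 306, - 77, - 27, 160/19,  186/17, 644/5, 266,  426, 752, 804,860]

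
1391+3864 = 5255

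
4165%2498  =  1667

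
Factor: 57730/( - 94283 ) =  - 2^1*5^1* 7^( - 1)*23^1 * 251^1*13469^( - 1)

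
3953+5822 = 9775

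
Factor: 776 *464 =2^7*29^1*97^1  =  360064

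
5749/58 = 5749/58=99.12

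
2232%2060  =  172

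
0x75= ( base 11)A7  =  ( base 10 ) 117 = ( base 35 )3c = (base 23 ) 52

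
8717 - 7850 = 867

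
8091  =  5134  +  2957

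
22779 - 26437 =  - 3658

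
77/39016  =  77/39016= 0.00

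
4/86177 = 4/86177 = 0.00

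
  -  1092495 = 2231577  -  3324072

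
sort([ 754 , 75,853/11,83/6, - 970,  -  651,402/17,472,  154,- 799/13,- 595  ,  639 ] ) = [ - 970, - 651, - 595, - 799/13, 83/6,402/17,75  ,  853/11 , 154,  472, 639 , 754 ]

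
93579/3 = 31193  =  31193.00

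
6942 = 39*178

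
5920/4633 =5920/4633 = 1.28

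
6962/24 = 290 + 1/12 = 290.08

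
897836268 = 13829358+884006910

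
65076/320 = 203 + 29/80 = 203.36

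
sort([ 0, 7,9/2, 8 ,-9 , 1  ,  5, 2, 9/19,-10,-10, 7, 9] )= [- 10,-10,- 9, 0, 9/19,1, 2 , 9/2, 5, 7,  7, 8,9]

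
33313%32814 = 499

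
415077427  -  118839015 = 296238412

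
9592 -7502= 2090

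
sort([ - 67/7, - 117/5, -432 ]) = [ - 432, - 117/5 , - 67/7]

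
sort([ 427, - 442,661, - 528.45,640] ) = [  -  528.45, - 442, 427 , 640,661]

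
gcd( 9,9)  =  9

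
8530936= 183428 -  - 8347508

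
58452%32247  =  26205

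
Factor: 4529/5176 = 7/8  =  2^( - 3 )*7^1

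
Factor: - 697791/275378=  - 2^( - 1)*3^1 * 157^(-1 )*877^( - 1 )*232597^1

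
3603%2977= 626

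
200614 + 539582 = 740196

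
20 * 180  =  3600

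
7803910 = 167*46730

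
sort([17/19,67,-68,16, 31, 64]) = [ - 68, 17/19,16, 31,64, 67]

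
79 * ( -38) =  - 3002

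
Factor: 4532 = 2^2*11^1*103^1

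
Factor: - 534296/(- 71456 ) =2^( - 2)*7^1*11^( - 1)*47^1 = 329/44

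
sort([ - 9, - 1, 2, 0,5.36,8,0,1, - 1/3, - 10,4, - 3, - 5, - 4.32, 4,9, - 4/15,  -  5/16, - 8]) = [ - 10,-9, - 8, - 5, - 4.32, - 3,-1, - 1/3 , - 5/16, - 4/15,0, 0, 1,2,4, 4,  5.36,8, 9 ]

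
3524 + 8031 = 11555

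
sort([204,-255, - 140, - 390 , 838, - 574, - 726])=[- 726, - 574, - 390, - 255, - 140,204, 838 ]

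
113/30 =113/30= 3.77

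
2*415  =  830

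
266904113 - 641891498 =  - 374987385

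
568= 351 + 217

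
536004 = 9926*54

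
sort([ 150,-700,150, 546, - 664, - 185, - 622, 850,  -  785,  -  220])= [ - 785, - 700, - 664, - 622, - 220,  -  185 , 150, 150, 546,850]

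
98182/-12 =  - 8182+1/6 = - 8181.83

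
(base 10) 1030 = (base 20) 2BA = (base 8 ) 2006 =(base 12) 71A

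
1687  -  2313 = -626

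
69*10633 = 733677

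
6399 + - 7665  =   - 1266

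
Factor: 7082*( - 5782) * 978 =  - 40047265272 = - 2^3*3^1*7^2*59^1*163^1*3541^1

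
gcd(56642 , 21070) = 2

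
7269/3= 2423 = 2423.00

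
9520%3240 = 3040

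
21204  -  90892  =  -69688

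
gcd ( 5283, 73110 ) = 3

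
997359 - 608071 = 389288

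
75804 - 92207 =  - 16403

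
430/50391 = 430/50391 = 0.01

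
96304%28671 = 10291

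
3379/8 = 422 + 3/8= 422.38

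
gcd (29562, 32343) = 3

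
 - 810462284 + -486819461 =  - 1297281745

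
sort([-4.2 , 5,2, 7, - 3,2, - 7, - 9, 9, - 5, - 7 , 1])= [ - 9,-7, - 7, - 5,  -  4.2, -3, 1, 2,2, 5, 7, 9]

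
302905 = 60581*5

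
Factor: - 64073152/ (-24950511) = 2^6*3^( - 5)*11^1*13^1*7001^1*102677^ ( - 1)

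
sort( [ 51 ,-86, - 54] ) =[ - 86, - 54, 51] 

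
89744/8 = 11218 = 11218.00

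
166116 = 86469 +79647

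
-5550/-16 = 346 + 7/8 =346.88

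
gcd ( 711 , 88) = 1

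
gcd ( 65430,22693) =1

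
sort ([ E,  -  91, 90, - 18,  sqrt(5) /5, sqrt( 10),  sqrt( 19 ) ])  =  [- 91, - 18, sqrt(5 )/5, E,sqrt( 10),sqrt( 19),90] 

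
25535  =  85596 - 60061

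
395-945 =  - 550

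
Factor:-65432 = -2^3*8179^1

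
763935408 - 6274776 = 757660632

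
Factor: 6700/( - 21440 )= - 5/16 = - 2^( - 4) * 5^1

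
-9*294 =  -2646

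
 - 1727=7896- 9623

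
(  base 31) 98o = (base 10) 8921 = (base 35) 79v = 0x22d9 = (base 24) FBH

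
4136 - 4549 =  - 413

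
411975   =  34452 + 377523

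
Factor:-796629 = - 3^1 * 265543^1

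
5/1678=5/1678= 0.00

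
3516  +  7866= 11382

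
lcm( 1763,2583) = 111069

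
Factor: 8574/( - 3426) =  - 1429/571  =  - 571^( - 1)*1429^1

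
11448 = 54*212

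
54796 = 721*76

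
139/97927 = 139/97927 = 0.00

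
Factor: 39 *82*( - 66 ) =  - 2^2*3^2*11^1 * 13^1* 41^1 = -211068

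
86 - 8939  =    -  8853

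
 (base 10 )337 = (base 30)b7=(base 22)f7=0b101010001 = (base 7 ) 661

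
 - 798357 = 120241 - 918598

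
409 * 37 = 15133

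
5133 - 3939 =1194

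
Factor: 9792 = 2^6*3^2*17^1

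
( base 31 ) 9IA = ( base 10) 9217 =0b10010000000001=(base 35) 7IC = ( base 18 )1a81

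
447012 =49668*9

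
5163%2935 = 2228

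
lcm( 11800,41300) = 82600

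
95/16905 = 19/3381 = 0.01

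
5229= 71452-66223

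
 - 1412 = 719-2131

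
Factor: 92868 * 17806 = 1653607608 = 2^3*3^1*29^1*71^1*109^1*307^1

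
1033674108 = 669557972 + 364116136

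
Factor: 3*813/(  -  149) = - 3^2*149^( - 1)* 271^1= -2439/149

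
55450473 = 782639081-727188608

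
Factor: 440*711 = 2^3*3^2 * 5^1 *11^1*79^1 =312840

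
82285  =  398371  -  316086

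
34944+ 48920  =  83864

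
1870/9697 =1870/9697 = 0.19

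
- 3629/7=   -  519  +  4/7 = - 518.43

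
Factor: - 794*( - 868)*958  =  660245936 = 2^4*7^1*31^1*397^1 * 479^1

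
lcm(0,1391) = 0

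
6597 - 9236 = -2639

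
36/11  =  36/11  =  3.27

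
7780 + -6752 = 1028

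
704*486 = 342144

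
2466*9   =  22194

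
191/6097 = 191/6097 = 0.03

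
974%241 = 10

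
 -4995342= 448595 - 5443937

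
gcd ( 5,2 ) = 1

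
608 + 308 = 916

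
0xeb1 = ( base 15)11AB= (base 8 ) 7261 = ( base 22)7GL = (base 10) 3761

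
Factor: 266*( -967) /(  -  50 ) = 128611/25 = 5^(-2 ) * 7^1 * 19^1*967^1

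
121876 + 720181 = 842057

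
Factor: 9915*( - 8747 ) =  - 86726505 = - 3^1*5^1*661^1*8747^1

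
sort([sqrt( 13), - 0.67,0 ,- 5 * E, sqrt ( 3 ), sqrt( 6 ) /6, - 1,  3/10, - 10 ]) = [ - 5 * E, - 10, - 1, - 0.67,0,3/10,sqrt(6) /6,sqrt(3),sqrt(13) ]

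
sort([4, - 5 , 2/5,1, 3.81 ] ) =[ - 5, 2/5,1,  3.81,4 ]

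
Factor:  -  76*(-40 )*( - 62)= -2^6*5^1 * 19^1*31^1= -  188480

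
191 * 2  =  382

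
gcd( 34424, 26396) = 4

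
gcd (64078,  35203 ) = 7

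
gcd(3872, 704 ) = 352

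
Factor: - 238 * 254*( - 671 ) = 2^2*7^1 *11^1*17^1 * 61^1*127^1 = 40563292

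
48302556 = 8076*5981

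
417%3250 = 417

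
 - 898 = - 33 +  - 865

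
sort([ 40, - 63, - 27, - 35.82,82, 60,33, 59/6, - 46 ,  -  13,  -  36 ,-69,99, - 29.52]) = [ - 69, - 63, - 46,  -  36, - 35.82,- 29.52, - 27,-13,59/6,  33,40,60,82,99] 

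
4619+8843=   13462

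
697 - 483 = 214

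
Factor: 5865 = 3^1*5^1 * 17^1 * 23^1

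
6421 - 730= 5691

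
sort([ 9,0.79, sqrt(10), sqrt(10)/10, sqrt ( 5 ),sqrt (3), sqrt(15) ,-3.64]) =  [ - 3.64,sqrt( 10)/10 , 0.79,sqrt (3 ), sqrt ( 5 ),sqrt(10 ),  sqrt(15 ) , 9 ]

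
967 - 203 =764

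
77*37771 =2908367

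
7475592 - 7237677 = 237915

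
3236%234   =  194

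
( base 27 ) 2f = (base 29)2b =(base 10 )69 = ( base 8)105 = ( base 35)1y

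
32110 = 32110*1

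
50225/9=50225/9 = 5580.56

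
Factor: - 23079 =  - 3^1*7^2*157^1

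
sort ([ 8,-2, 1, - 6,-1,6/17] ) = [-6,-2,-1,6/17,1,  8]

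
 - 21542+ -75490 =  - 97032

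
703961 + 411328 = 1115289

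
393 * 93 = 36549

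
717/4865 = 717/4865= 0.15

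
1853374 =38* 48773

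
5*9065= 45325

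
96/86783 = 96/86783 = 0.00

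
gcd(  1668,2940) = 12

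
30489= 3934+26555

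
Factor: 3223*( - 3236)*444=  -  4630754832 = - 2^4*3^1*11^1*37^1*293^1*809^1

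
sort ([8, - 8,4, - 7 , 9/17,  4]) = [ - 8, - 7,  9/17, 4 , 4, 8 ] 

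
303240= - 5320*(-57)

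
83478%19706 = 4654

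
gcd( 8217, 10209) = 249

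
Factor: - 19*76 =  - 1444 = -2^2*19^2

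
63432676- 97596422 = -34163746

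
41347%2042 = 507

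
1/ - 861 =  - 1/861 = -0.00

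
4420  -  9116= - 4696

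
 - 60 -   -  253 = 193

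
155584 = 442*352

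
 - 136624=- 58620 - 78004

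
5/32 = 5/32 = 0.16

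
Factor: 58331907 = 3^5*240049^1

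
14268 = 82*174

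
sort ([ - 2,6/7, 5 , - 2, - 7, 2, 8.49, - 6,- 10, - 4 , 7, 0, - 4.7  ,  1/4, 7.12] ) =[-10, - 7, - 6,  -  4.7, - 4,-2, - 2,0,1/4, 6/7, 2, 5, 7, 7.12,  8.49]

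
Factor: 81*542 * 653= 2^1*3^4*271^1*653^1= 28668006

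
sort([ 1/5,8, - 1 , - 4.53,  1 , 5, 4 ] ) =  [ - 4.53, - 1,1/5,1, 4,5,8] 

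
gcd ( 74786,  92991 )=1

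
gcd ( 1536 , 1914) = 6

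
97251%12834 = 7413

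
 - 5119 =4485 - 9604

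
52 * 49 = 2548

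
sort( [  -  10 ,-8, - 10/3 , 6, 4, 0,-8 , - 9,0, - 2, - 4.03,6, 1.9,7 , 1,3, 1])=[  -  10,  -  9, - 8, - 8, - 4.03,  -  10/3 , - 2, 0,  0, 1, 1,1.9,3, 4,6 , 6, 7]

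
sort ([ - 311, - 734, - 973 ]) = [ - 973, - 734, - 311]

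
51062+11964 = 63026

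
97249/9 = 10805 + 4/9 = 10805.44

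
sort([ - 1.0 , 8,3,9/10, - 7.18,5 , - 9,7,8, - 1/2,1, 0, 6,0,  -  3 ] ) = [ - 9, - 7.18, - 3,-1.0 ,-1/2,0,0, 9/10,1,3,5,6,7, 8,8 ] 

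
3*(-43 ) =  - 129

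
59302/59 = 59302/59 = 1005.12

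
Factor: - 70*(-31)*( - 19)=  - 2^1 * 5^1*7^1*19^1 * 31^1 = -41230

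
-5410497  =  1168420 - 6578917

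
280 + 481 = 761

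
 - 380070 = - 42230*9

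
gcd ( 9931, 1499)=1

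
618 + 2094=2712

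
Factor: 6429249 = 3^2*714361^1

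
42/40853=42/40853 = 0.00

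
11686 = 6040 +5646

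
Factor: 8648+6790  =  2^1*3^1 *31^1*83^1 = 15438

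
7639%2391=466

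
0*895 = 0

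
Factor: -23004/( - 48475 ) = 2^2*3^4*5^( - 2)*7^( - 1 ) * 71^1 * 277^( - 1 ) 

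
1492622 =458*3259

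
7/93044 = 1/13292 = 0.00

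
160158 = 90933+69225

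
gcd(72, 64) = 8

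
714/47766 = 119/7961 = 0.01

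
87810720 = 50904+87759816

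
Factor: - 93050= - 2^1 *5^2*1861^1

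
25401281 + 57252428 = 82653709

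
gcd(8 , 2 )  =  2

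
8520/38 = 4260/19 =224.21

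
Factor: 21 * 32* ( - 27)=-18144 = - 2^5 * 3^4*7^1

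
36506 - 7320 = 29186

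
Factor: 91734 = 2^1*3^1*15289^1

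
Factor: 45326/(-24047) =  - 2^1*131^1*139^( - 1) = - 262/139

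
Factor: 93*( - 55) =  - 5115  =  - 3^1  *5^1*11^1*31^1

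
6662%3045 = 572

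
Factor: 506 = 2^1 * 11^1*23^1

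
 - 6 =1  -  7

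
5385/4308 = 1 +1/4 = 1.25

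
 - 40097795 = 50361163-90458958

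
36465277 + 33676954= 70142231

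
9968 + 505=10473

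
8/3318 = 4/1659 = 0.00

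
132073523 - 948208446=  - 816134923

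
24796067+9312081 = 34108148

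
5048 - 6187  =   -1139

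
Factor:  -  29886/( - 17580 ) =17/10= 2^( - 1 ) * 5^( - 1)* 17^1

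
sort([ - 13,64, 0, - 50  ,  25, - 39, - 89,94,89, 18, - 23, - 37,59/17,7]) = [ - 89, - 50,-39, - 37, - 23,-13,0,59/17,7,18,25,64,89, 94 ]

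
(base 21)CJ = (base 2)100001111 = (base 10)271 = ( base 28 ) 9j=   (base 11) 227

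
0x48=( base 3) 2200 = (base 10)72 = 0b1001000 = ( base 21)39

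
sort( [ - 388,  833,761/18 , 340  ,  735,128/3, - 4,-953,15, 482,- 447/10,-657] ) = [ - 953, - 657 , - 388 ,-447/10,  -  4, 15 , 761/18,  128/3, 340, 482 , 735,833 ] 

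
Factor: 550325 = 5^2*22013^1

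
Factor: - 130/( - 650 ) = 5^(  -  1) =1/5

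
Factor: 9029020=2^2*5^1 *7^1*11^2*13^1*41^1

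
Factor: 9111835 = 5^1 * 1822367^1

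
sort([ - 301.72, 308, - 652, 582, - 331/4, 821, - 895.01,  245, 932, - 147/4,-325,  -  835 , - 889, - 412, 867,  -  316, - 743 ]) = [ - 895.01, - 889, - 835, - 743,-652, - 412, - 325, - 316, - 301.72, -331/4, - 147/4, 245, 308, 582, 821, 867,  932 ]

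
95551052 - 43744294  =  51806758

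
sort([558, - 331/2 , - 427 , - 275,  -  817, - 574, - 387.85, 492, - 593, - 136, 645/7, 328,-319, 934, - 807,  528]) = [ - 817, - 807,-593,  -  574, - 427, - 387.85, - 319, - 275, - 331/2,  -  136, 645/7, 328,492 , 528, 558, 934]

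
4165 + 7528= 11693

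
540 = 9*60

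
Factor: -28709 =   -  19^1*1511^1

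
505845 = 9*56205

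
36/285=12/95  =  0.13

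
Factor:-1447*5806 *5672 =  -  2^4*709^1*1447^1*2903^1 = - 47652071504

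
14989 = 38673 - 23684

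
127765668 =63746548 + 64019120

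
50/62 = 25/31 = 0.81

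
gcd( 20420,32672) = 4084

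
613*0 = 0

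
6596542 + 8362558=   14959100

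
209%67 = 8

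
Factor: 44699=44699^1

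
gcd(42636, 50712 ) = 12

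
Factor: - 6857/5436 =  - 2^( - 2)*3^( - 2)*151^ (-1 )*6857^1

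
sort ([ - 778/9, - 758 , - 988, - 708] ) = [  -  988, - 758 , - 708, - 778/9 ]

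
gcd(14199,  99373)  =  1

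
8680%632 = 464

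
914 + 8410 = 9324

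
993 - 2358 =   -  1365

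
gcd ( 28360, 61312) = 8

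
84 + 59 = 143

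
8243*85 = 700655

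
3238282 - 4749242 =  - 1510960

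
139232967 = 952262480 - 813029513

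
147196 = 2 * 73598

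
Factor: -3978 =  - 2^1*3^2*  13^1*17^1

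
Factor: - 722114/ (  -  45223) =2^1 * 19^1*31^1*41^( - 1)*613^1*1103^( - 1 ) 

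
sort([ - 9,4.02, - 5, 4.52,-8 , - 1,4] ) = [ - 9, - 8, - 5,- 1, 4, 4.02 , 4.52]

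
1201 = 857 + 344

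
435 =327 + 108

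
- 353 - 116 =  - 469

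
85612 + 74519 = 160131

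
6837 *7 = 47859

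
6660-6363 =297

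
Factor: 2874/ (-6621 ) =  -2^1 * 479^1*2207^(  -  1) = -958/2207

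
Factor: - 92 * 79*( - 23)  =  2^2*23^2*79^1 = 167164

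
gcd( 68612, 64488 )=4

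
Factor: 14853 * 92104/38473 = 2^3*3^1*29^1 *79^( - 1) * 397^1 * 487^ ( - 1) * 4951^1 = 1368020712/38473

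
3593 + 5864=9457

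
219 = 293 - 74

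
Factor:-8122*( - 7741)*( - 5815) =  - 365603017630=- 2^1 *5^1*31^1*131^1*1163^1*7741^1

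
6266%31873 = 6266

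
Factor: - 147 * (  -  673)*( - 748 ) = -74000388  =  - 2^2*3^1*7^2*11^1*17^1*673^1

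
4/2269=4/2269=0.00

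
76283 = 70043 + 6240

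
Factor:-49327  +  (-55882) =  - 105209  =  - 13^1*8093^1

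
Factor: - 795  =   - 3^1 *5^1*53^1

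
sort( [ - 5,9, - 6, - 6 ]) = [-6, - 6, - 5, 9]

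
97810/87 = 97810/87 = 1124.25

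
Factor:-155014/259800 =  - 179/300  =  - 2^( - 2) *3^( - 1 )*5^ ( - 2 )*179^1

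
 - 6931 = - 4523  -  2408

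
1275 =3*425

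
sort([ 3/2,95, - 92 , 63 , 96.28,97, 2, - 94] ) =[ - 94, - 92,  3/2, 2 , 63 , 95,96.28 , 97]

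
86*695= 59770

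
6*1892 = 11352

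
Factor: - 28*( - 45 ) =1260=2^2*3^2*  5^1*7^1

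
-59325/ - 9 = 6591 +2/3 = 6591.67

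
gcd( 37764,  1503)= 9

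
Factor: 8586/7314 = 27/23 =3^3*23^( - 1) 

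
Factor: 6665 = 5^1*31^1  *  43^1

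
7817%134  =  45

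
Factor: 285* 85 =24225 = 3^1 *5^2*17^1 * 19^1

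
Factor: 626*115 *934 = 2^2*5^1*23^1*313^1*467^1 = 67238660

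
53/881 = 53/881 = 0.06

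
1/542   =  1/542= 0.00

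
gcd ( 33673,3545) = 1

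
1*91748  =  91748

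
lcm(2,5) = 10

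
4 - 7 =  - 3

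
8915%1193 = 564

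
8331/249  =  33 + 38/83=33.46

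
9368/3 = 9368/3  =  3122.67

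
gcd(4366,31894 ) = 74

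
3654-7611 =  - 3957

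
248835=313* 795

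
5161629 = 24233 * 213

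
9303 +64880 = 74183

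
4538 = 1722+2816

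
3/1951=3/1951 = 0.00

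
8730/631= 13 + 527/631=13.84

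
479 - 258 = 221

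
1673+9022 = 10695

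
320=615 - 295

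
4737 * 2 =9474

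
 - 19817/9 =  - 2202 + 1/9 = - 2201.89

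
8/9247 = 8/9247 = 0.00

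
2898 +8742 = 11640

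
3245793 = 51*63643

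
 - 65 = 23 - 88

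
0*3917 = 0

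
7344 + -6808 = 536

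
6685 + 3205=9890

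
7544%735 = 194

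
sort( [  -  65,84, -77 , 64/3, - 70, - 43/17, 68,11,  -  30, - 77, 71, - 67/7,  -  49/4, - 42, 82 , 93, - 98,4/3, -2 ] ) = [ - 98, -77, - 77, - 70,-65, - 42, - 30, - 49/4, - 67/7 , - 43/17, - 2, 4/3,11,  64/3,68, 71,82, 84, 93 ] 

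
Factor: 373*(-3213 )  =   - 3^3*7^1*17^1 * 373^1   =  -  1198449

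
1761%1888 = 1761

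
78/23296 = 3/896 = 0.00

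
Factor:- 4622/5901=-2^1* 3^( - 1)*7^( -1 )*281^ ( - 1)*2311^1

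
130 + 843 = 973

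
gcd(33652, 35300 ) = 4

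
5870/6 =978 + 1/3 = 978.33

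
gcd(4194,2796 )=1398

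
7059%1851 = 1506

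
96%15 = 6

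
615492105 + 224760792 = 840252897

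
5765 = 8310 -2545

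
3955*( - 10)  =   - 39550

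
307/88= 307/88 = 3.49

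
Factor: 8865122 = 2^1 *7^1*337^1*1879^1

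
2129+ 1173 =3302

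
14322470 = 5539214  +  8783256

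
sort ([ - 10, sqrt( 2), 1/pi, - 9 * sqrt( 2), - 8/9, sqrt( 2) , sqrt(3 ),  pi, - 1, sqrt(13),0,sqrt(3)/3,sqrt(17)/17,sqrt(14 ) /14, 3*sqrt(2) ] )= [ - 9*sqrt( 2), - 10, - 1,  -  8/9, 0, sqrt (17)/17, sqrt(14 ) /14,  1/pi, sqrt(3 ) /3,  sqrt(2 ),  sqrt(2),sqrt( 3), pi, sqrt( 13), 3*sqrt (2 ) ]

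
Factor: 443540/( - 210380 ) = - 331/157 = -157^( - 1 )*331^1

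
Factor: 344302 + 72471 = 416773 = 7^1*59539^1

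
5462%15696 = 5462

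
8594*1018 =8748692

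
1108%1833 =1108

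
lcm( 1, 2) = 2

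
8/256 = 1/32=0.03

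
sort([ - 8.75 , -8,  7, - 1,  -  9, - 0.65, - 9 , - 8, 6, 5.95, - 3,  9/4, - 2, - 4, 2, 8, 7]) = [ - 9,-9, - 8.75, - 8, - 8, - 4 , - 3, - 2,-1, - 0.65,2,9/4 , 5.95, 6,  7,7,8 ]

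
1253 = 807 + 446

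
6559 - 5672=887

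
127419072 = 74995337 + 52423735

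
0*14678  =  0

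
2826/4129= 2826/4129 = 0.68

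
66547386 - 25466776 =41080610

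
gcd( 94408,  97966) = 2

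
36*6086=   219096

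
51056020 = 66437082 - 15381062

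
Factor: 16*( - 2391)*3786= - 2^5*3^2*631^1*797^1 = - 144837216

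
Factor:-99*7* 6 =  - 4158 = - 2^1* 3^3* 7^1*11^1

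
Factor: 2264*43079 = 2^3*23^1*283^1*1873^1= 97530856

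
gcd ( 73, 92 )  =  1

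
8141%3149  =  1843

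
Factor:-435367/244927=-463^( - 1)*823^1 =- 823/463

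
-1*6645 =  - 6645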